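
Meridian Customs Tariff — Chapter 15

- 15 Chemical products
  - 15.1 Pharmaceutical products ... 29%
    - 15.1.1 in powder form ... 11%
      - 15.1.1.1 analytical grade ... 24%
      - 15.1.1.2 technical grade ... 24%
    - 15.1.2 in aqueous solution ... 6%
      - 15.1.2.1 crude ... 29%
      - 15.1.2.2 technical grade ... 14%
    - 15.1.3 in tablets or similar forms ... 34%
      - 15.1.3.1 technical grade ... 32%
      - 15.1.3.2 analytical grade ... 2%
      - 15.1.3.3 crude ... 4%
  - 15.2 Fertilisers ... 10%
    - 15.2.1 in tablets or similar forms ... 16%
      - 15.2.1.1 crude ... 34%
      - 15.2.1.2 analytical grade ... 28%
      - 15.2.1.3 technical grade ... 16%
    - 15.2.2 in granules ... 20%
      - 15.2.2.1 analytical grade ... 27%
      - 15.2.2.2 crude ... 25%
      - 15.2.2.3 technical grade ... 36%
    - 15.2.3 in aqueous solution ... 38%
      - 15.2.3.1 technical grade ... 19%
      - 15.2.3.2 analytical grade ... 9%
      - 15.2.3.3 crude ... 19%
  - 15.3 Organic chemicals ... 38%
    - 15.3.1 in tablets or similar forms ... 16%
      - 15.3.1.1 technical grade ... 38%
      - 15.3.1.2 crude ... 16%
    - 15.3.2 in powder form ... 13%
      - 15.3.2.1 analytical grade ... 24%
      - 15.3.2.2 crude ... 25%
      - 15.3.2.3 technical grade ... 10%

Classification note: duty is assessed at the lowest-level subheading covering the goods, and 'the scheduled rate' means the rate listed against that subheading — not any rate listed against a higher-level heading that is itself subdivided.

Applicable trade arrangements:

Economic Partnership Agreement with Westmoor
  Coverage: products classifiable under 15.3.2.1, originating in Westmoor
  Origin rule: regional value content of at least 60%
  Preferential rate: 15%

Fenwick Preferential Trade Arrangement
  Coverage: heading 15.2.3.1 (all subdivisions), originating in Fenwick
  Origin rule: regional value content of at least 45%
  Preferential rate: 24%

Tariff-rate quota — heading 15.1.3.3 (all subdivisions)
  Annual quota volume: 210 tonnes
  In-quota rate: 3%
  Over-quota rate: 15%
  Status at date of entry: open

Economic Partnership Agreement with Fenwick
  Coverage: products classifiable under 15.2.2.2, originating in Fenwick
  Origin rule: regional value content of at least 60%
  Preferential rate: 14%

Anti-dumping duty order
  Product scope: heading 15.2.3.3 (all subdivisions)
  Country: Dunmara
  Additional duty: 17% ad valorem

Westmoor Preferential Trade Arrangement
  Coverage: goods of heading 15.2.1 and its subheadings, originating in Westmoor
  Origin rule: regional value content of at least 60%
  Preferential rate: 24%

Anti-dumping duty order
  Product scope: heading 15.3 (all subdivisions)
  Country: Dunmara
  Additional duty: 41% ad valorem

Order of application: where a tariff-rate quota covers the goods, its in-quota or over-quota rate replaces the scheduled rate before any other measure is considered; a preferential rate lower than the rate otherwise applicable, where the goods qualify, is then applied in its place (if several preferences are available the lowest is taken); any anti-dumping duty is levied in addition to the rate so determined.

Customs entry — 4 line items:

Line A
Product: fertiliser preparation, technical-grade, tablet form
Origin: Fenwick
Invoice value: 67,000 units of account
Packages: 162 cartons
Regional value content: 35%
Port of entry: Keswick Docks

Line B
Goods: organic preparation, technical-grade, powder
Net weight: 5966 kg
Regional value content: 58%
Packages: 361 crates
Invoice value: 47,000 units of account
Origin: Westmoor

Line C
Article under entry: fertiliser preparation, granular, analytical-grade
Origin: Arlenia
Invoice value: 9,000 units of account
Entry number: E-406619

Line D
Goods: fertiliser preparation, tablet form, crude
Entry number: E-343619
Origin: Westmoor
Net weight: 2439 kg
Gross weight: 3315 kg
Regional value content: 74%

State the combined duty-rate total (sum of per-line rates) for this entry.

77%

Line A: fertiliser → 15.2; tablet form → 15.2.1; technical-grade → 15.2.1.3. Scheduled 16%. Fenwick agreement on 15.2.3.1: 15.2.1.3 not covered; Fenwick agreement on 15.2.2.2: 15.2.1.3 not covered. → 16%.
Line B: organic → 15.3; powder → 15.3.2; technical-grade → 15.3.2.3. Scheduled 10%. Westmoor agreement on 15.3.2.1: 15.3.2.3 not covered; Westmoor agreement on 15.2.1: 15.3.2.3 not covered. → 10%.
Line C: fertiliser → 15.2; granular → 15.2.2; analytical-grade → 15.2.2.1. Scheduled 27%. No special measure applies. → 27%.
Line D: fertiliser → 15.2; tablet form → 15.2.1; crude → 15.2.1.1. Scheduled 34%. Westmoor agreement on 15.3.2.1: 15.2.1.1 not covered; Westmoor agreement on 15.2.1: RVC ≥ 60% → 24% available; preferential 24%. → 24%.
Sum: 16% + 10% + 27% + 24% = 77%.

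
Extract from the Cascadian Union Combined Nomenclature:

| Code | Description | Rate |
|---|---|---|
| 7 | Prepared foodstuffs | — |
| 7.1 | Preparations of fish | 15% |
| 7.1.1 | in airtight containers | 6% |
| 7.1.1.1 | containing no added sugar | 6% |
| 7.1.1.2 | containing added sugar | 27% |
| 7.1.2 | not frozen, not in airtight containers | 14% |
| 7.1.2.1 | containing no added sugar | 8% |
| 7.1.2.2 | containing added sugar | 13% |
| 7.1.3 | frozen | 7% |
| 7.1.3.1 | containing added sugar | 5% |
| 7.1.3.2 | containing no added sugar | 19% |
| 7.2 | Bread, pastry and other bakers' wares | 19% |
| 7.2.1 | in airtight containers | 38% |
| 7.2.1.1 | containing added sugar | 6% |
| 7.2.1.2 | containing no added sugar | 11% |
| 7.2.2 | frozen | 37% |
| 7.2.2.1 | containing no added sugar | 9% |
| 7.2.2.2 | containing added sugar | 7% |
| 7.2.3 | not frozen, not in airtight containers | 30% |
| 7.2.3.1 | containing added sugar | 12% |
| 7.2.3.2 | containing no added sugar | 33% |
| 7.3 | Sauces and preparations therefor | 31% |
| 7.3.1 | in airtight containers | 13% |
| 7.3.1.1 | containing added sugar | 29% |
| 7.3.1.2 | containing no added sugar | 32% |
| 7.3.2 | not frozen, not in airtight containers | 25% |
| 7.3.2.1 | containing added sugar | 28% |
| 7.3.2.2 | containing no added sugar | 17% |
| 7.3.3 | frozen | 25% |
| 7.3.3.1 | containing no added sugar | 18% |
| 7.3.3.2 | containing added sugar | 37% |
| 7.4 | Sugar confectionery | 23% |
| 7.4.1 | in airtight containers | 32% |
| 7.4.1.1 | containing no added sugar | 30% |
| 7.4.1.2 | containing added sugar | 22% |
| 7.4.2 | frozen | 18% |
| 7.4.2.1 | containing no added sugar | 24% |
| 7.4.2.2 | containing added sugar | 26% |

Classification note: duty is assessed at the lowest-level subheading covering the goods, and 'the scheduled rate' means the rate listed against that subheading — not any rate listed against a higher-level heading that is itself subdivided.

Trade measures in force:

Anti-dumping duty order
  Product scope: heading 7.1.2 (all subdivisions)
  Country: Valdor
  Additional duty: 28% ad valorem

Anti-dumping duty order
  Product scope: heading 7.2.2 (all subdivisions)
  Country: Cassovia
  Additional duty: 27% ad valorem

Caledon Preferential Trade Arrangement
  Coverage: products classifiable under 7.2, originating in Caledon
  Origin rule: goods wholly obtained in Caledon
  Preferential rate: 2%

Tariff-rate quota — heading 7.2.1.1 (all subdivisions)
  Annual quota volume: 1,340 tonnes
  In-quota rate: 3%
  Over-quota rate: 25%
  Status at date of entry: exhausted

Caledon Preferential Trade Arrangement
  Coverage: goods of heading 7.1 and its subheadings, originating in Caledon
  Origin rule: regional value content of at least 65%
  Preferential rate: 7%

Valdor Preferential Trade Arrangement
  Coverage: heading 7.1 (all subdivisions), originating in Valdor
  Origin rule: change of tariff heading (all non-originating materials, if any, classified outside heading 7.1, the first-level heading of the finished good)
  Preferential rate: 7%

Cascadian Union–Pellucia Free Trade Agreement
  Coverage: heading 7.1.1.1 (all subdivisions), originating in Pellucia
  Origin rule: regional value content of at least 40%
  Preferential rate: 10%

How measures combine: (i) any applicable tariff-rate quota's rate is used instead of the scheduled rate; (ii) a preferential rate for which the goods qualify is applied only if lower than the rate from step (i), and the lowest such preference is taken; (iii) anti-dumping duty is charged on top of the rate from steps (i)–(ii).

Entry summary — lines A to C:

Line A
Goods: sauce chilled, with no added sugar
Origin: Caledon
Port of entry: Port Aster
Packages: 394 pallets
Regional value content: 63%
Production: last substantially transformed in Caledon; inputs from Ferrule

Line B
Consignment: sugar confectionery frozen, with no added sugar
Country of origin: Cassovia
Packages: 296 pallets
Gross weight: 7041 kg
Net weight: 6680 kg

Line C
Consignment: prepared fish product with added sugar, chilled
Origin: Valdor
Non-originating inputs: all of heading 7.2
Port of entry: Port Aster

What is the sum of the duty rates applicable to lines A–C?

Line A: sauce → 7.3; chilled → 7.3.2; with no added sugar → 7.3.2.2. Scheduled 17%. Caledon agreement on 7.2: 7.3.2.2 not covered; Caledon agreement on 7.1: 7.3.2.2 not covered. → 17%.
Line B: sugar confectionery → 7.4; frozen → 7.4.2; with no added sugar → 7.4.2.1. Scheduled 24%. No special measure applies. → 24%.
Line C: prepared fish product → 7.1; chilled → 7.1.2; with added sugar → 7.1.2.2. Scheduled 13%. Valdor agreement on 7.1: CTH met → 7% available; preferential 7%; anti-dumping (Valdor, 7.1.2): +28%; total 7% + 28% = 35%. → 35%.
Sum: 17% + 24% + 35% = 76%.

76%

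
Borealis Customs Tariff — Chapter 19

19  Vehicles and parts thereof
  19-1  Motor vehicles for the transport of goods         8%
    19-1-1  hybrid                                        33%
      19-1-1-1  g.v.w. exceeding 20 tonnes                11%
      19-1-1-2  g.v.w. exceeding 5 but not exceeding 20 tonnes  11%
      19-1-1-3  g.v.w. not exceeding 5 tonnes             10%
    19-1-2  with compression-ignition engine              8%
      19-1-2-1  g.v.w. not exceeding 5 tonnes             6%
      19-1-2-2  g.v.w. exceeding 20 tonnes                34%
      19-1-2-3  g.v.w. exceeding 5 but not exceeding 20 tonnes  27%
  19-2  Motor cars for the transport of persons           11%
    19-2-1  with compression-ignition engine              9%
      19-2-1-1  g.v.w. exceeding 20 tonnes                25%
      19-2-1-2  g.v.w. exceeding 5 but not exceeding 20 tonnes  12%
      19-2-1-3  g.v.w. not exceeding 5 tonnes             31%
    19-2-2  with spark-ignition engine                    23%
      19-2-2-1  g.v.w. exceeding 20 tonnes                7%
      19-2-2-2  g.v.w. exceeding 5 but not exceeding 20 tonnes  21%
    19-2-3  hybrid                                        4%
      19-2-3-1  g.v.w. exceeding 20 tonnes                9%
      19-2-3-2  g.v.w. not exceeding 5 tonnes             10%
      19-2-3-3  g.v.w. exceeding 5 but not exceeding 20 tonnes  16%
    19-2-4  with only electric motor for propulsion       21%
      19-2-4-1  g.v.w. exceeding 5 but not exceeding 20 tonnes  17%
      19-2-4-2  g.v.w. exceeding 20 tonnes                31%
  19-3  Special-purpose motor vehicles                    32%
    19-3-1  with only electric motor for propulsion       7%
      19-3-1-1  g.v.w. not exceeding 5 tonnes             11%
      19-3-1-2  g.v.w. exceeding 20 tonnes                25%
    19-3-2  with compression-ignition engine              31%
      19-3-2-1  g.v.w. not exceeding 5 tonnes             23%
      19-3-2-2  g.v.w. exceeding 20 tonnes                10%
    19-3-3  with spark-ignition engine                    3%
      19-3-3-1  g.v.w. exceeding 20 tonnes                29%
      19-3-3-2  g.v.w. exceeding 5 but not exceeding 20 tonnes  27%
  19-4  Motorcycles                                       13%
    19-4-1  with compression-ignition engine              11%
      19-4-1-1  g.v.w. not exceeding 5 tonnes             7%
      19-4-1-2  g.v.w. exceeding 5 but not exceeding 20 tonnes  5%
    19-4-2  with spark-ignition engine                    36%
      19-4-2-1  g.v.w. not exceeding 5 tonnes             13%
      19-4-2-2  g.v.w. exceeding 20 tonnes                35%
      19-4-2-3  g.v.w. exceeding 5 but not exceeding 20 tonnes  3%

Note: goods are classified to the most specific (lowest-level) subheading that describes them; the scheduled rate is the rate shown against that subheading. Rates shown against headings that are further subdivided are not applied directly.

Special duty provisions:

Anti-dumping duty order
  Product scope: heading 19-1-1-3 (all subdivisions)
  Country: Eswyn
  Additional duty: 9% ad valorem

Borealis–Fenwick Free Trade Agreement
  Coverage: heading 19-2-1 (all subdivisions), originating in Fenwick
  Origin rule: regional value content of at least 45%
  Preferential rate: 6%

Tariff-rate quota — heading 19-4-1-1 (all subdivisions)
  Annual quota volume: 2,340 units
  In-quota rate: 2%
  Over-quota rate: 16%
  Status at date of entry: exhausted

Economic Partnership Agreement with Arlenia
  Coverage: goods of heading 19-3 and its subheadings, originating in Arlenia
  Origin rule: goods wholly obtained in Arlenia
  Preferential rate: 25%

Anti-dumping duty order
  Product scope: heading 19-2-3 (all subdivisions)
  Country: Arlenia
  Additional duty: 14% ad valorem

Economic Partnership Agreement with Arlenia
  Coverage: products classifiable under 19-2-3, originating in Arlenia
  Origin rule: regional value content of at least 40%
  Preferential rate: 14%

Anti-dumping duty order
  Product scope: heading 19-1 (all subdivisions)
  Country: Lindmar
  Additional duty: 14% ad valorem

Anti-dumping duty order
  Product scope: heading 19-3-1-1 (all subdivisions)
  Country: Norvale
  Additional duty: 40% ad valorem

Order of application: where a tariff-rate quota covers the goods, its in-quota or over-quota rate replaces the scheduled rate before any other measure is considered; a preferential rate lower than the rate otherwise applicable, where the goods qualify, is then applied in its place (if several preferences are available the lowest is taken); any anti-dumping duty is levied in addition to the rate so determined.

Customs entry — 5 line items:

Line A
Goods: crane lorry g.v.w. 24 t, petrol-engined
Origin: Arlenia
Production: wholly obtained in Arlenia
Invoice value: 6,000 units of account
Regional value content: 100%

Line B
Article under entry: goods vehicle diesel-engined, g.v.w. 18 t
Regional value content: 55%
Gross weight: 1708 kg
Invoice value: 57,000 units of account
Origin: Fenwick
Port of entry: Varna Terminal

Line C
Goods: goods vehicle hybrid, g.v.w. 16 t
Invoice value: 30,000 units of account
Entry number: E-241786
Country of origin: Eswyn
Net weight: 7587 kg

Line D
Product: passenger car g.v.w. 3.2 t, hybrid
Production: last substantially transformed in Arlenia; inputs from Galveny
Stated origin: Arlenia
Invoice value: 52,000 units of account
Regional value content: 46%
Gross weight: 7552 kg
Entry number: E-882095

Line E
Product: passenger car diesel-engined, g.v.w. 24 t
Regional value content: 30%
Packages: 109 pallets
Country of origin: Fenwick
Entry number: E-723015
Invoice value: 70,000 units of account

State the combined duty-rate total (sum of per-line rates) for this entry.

Line A: crane lorry → 19-3; petrol-engined → 19-3-3; g.v.w. 24 t → 19-3-3-1. Scheduled 29%. Arlenia agreement on 19-3: wholly obtained → 25% available; Arlenia agreement on 19-2-3: 19-3-3-1 not covered; preferential 25%. → 25%.
Line B: goods vehicle → 19-1; diesel-engined → 19-1-2; g.v.w. 18 t → 19-1-2-3. Scheduled 27%. Fenwick agreement on 19-2-1: 19-1-2-3 not covered. → 27%.
Line C: goods vehicle → 19-1; hybrid → 19-1-1; g.v.w. 16 t → 19-1-1-2. Scheduled 11%. No special measure applies. → 11%.
Line D: passenger car → 19-2; hybrid → 19-2-3; g.v.w. 3.2 t → 19-2-3-2. Scheduled 10%. Arlenia agreement on 19-3: 19-2-3-2 not covered; Arlenia agreement on 19-2-3: RVC ≥ 40% → 14% available; preference 14% not lower than 10% → no reduction; anti-dumping (Arlenia, 19-2-3): +14%; total 10% + 14% = 24%. → 24%.
Line E: passenger car → 19-2; diesel-engined → 19-2-1; g.v.w. 24 t → 19-2-1-1. Scheduled 25%. Fenwick agreement on 19-2-1: RVC < 45%. → 25%.
Sum: 25% + 27% + 11% + 24% + 25% = 112%.

112%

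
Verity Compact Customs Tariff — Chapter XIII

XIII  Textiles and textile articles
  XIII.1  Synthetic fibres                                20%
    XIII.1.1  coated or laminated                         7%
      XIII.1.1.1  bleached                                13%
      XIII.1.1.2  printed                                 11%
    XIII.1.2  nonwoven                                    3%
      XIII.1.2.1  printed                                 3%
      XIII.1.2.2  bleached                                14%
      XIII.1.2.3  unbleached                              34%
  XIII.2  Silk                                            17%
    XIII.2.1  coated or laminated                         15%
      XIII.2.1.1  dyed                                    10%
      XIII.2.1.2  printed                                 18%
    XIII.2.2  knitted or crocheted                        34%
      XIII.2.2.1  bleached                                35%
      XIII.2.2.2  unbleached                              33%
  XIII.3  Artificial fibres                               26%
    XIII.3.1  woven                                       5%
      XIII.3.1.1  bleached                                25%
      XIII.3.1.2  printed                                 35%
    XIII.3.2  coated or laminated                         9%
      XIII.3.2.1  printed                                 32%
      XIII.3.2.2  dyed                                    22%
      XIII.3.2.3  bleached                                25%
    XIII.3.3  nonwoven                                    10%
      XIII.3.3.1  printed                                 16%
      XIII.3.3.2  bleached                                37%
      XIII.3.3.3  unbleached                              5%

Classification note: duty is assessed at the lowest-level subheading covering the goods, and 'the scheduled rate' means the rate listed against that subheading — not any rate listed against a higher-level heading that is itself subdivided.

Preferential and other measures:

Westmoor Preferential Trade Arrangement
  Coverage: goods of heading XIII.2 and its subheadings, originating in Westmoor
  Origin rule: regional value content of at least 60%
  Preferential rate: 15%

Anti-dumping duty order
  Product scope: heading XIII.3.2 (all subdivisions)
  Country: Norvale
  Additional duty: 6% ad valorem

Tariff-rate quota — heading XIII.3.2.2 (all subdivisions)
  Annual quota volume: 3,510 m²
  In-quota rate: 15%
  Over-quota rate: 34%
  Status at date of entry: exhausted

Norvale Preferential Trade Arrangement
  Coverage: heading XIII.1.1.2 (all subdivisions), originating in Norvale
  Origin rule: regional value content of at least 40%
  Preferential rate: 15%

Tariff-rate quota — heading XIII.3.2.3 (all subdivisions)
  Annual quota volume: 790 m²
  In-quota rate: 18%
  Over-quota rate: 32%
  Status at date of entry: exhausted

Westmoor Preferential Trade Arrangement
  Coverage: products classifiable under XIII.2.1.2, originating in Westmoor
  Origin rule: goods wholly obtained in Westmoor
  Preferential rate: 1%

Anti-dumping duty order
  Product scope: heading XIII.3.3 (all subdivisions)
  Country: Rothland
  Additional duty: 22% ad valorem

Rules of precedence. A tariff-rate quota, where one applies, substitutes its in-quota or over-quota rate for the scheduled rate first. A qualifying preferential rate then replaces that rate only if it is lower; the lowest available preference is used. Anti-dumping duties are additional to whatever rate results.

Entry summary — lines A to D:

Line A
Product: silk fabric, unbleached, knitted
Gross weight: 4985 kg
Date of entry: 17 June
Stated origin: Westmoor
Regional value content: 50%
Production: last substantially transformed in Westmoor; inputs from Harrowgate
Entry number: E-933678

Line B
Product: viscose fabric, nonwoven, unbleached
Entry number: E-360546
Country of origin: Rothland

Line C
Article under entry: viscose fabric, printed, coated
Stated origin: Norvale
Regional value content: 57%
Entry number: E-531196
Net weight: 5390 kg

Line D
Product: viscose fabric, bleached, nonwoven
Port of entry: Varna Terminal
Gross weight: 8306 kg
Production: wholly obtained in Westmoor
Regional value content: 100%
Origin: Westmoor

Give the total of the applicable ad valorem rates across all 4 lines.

135%

Line A: silk → XIII.2; knitted → XIII.2.2; unbleached → XIII.2.2.2. Scheduled 33%. Westmoor agreement on XIII.2: RVC < 60%; Westmoor agreement on XIII.2.1.2: XIII.2.2.2 not covered. → 33%.
Line B: viscose → XIII.3; nonwoven → XIII.3.3; unbleached → XIII.3.3.3. Scheduled 5%. anti-dumping (Rothland, XIII.3.3): +22%; total 5% + 22% = 27%. → 27%.
Line C: viscose → XIII.3; coated → XIII.3.2; printed → XIII.3.2.1. Scheduled 32%. Norvale agreement on XIII.1.1.2: XIII.3.2.1 not covered; anti-dumping (Norvale, XIII.3.2): +6%; total 32% + 6% = 38%. → 38%.
Line D: viscose → XIII.3; nonwoven → XIII.3.3; bleached → XIII.3.3.2. Scheduled 37%. Westmoor agreement on XIII.2: XIII.3.3.2 not covered; Westmoor agreement on XIII.2.1.2: XIII.3.3.2 not covered. → 37%.
Sum: 33% + 27% + 38% + 37% = 135%.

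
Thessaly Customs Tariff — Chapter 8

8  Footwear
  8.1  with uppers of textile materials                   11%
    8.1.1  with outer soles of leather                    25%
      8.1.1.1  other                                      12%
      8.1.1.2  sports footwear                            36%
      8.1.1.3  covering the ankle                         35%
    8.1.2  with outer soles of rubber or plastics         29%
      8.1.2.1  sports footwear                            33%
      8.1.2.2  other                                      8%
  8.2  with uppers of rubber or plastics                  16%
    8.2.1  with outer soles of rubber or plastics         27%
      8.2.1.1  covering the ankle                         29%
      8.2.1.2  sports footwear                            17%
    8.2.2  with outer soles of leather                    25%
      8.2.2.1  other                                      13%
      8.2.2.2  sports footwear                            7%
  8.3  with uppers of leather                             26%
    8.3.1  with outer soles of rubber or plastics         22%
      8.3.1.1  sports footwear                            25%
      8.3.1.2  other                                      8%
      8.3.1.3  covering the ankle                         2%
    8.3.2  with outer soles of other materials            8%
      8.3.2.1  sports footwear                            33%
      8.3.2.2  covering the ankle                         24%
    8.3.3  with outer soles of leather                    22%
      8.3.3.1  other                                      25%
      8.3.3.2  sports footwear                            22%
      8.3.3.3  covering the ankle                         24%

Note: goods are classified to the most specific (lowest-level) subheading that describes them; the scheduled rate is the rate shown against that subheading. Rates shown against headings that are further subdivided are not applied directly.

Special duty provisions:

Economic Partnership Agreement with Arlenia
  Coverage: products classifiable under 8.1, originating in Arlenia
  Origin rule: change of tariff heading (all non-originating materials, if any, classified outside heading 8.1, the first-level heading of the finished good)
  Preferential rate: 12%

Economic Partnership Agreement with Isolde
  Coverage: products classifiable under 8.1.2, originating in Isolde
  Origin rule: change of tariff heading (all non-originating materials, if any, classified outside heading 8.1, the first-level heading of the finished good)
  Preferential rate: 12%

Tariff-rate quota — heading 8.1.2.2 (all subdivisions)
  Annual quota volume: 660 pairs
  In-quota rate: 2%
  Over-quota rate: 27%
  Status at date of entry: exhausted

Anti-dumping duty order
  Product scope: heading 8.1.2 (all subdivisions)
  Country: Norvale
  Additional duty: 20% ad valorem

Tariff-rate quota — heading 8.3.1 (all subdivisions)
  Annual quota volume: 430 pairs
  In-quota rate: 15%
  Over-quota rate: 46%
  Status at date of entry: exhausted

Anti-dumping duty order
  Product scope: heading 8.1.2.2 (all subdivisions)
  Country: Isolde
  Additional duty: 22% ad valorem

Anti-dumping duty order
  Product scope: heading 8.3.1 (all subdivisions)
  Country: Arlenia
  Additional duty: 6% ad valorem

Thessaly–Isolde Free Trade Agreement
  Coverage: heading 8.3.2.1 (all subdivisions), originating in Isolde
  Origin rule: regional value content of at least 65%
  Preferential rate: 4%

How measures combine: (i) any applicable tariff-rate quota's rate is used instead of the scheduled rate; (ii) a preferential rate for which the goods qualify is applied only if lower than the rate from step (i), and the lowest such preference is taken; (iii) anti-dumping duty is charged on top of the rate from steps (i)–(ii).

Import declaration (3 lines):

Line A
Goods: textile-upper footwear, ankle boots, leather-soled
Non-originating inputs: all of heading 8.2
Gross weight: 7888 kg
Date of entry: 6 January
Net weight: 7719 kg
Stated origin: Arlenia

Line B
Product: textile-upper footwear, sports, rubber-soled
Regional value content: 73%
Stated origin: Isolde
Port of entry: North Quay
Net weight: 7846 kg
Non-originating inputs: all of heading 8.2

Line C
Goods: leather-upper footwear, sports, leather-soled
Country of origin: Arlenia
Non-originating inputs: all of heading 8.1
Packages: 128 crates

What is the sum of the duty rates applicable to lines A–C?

Line A: textile-upper → 8.1; leather-soled → 8.1.1; ankle boots → 8.1.1.3. Scheduled 35%. Arlenia agreement on 8.1: CTH met → 12% available; preferential 12%. → 12%.
Line B: textile-upper → 8.1; rubber-soled → 8.1.2; sports → 8.1.2.1. Scheduled 33%. Isolde agreement on 8.1.2: CTH met → 12% available; Isolde agreement on 8.3.2.1: 8.1.2.1 not covered; preferential 12%. → 12%.
Line C: leather-upper → 8.3; leather-soled → 8.3.3; sports → 8.3.3.2. Scheduled 22%. Arlenia agreement on 8.1: 8.3.3.2 not covered. → 22%.
Sum: 12% + 12% + 22% = 46%.

46%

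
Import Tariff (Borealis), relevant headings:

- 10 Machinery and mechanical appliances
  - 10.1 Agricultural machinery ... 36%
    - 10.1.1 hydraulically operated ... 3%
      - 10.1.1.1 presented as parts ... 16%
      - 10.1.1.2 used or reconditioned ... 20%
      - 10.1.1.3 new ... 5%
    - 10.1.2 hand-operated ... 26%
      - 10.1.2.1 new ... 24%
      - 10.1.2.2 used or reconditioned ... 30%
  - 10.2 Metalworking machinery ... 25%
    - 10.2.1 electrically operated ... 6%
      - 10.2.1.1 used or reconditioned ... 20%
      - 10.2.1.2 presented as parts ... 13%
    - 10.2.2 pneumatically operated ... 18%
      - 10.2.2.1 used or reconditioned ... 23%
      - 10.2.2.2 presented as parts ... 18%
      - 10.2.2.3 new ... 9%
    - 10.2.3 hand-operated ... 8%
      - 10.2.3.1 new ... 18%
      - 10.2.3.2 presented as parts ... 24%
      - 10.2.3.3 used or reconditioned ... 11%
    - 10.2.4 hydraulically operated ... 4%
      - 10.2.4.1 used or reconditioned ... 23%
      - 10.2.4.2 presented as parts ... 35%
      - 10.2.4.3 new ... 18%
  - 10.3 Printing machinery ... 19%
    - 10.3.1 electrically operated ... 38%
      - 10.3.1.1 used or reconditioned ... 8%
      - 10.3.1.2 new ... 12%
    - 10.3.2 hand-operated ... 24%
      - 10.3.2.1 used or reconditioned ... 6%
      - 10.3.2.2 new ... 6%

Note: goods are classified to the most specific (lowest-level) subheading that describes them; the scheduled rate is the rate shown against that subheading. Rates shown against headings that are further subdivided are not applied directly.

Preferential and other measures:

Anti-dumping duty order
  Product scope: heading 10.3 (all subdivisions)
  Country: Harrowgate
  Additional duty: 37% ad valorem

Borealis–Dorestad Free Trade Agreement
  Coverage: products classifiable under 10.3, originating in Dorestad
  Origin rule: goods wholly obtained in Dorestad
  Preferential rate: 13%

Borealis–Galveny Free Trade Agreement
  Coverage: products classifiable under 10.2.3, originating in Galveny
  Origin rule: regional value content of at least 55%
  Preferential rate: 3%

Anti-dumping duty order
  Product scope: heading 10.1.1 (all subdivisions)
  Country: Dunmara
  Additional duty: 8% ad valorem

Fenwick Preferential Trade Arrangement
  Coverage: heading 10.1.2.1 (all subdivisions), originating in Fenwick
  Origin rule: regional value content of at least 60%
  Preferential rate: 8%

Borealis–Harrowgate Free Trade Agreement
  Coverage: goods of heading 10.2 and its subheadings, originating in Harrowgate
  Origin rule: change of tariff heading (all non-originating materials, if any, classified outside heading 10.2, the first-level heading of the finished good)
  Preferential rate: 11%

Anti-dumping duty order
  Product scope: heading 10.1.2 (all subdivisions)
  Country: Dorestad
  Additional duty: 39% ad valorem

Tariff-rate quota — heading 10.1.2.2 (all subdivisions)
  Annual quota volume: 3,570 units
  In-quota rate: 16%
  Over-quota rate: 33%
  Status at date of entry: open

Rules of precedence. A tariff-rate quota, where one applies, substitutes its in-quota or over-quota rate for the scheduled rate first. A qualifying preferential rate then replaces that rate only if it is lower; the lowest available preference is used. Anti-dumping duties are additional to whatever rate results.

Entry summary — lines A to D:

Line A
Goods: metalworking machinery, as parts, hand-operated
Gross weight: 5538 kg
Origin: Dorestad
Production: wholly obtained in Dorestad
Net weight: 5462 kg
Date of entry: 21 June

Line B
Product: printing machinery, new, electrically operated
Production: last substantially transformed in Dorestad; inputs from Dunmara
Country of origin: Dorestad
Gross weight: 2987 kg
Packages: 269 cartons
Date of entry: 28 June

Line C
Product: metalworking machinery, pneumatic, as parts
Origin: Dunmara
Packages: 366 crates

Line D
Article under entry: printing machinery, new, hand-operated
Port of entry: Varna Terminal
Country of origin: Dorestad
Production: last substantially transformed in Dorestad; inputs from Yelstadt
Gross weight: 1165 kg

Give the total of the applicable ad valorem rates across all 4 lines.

Line A: metalworking → 10.2; hand-operated → 10.2.3; as parts → 10.2.3.2. Scheduled 24%. Dorestad agreement on 10.3: 10.2.3.2 not covered. → 24%.
Line B: printing → 10.3; electrically operated → 10.3.1; new → 10.3.1.2. Scheduled 12%. Dorestad agreement on 10.3: not wholly obtained. → 12%.
Line C: metalworking → 10.2; pneumatic → 10.2.2; as parts → 10.2.2.2. Scheduled 18%. No special measure applies. → 18%.
Line D: printing → 10.3; hand-operated → 10.3.2; new → 10.3.2.2. Scheduled 6%. Dorestad agreement on 10.3: not wholly obtained. → 6%.
Sum: 24% + 12% + 18% + 6% = 60%.

60%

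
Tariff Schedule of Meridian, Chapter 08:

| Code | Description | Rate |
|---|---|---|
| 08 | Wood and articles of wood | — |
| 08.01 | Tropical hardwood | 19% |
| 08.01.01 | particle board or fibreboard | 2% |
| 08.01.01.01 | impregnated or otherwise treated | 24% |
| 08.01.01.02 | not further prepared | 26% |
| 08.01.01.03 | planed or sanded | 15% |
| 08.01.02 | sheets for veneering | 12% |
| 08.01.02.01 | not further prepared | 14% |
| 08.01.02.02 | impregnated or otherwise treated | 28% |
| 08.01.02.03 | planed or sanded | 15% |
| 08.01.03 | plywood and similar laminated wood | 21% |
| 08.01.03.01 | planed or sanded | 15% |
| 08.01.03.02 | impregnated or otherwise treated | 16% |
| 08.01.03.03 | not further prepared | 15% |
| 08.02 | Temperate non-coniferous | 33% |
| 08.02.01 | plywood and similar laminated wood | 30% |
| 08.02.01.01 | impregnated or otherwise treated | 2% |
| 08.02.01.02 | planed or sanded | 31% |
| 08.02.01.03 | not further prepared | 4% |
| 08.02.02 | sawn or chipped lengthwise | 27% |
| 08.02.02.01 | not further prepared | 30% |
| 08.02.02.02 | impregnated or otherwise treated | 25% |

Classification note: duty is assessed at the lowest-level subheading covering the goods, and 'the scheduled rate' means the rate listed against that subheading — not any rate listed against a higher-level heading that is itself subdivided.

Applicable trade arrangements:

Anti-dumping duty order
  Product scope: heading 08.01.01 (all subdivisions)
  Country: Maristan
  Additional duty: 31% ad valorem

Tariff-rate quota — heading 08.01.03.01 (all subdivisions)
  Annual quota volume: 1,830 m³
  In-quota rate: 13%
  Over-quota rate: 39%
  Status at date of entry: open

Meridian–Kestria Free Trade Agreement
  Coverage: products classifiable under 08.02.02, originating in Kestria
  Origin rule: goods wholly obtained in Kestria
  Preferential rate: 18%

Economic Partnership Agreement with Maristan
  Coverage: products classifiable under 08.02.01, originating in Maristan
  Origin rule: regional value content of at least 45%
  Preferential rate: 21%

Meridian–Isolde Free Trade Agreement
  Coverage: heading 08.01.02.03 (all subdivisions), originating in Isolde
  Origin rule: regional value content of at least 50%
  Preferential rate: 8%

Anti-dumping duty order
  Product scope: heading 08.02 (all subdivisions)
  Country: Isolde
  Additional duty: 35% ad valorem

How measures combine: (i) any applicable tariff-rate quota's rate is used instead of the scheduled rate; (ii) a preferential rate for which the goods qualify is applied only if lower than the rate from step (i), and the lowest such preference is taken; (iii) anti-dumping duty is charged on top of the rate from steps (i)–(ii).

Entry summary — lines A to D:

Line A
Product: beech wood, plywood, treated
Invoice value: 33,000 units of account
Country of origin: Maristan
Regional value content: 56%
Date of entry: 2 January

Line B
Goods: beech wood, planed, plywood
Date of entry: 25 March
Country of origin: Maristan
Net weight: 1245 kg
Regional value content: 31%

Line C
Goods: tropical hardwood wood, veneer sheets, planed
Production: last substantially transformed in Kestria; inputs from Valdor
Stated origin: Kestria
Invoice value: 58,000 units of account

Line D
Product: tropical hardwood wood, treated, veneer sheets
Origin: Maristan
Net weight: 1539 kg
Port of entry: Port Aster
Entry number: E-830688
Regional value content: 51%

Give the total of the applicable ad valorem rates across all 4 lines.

76%

Line A: beech → 08.02; plywood → 08.02.01; treated → 08.02.01.01. Scheduled 2%. Maristan agreement on 08.02.01: RVC ≥ 45% → 21% available; preference 21% not lower than 2% → no reduction. → 2%.
Line B: beech → 08.02; plywood → 08.02.01; planed → 08.02.01.02. Scheduled 31%. Maristan agreement on 08.02.01: RVC < 45%. → 31%.
Line C: tropical hardwood → 08.01; veneer sheets → 08.01.02; planed → 08.01.02.03. Scheduled 15%. Kestria agreement on 08.02.02: 08.01.02.03 not covered. → 15%.
Line D: tropical hardwood → 08.01; veneer sheets → 08.01.02; treated → 08.01.02.02. Scheduled 28%. Maristan agreement on 08.02.01: 08.01.02.02 not covered. → 28%.
Sum: 2% + 31% + 15% + 28% = 76%.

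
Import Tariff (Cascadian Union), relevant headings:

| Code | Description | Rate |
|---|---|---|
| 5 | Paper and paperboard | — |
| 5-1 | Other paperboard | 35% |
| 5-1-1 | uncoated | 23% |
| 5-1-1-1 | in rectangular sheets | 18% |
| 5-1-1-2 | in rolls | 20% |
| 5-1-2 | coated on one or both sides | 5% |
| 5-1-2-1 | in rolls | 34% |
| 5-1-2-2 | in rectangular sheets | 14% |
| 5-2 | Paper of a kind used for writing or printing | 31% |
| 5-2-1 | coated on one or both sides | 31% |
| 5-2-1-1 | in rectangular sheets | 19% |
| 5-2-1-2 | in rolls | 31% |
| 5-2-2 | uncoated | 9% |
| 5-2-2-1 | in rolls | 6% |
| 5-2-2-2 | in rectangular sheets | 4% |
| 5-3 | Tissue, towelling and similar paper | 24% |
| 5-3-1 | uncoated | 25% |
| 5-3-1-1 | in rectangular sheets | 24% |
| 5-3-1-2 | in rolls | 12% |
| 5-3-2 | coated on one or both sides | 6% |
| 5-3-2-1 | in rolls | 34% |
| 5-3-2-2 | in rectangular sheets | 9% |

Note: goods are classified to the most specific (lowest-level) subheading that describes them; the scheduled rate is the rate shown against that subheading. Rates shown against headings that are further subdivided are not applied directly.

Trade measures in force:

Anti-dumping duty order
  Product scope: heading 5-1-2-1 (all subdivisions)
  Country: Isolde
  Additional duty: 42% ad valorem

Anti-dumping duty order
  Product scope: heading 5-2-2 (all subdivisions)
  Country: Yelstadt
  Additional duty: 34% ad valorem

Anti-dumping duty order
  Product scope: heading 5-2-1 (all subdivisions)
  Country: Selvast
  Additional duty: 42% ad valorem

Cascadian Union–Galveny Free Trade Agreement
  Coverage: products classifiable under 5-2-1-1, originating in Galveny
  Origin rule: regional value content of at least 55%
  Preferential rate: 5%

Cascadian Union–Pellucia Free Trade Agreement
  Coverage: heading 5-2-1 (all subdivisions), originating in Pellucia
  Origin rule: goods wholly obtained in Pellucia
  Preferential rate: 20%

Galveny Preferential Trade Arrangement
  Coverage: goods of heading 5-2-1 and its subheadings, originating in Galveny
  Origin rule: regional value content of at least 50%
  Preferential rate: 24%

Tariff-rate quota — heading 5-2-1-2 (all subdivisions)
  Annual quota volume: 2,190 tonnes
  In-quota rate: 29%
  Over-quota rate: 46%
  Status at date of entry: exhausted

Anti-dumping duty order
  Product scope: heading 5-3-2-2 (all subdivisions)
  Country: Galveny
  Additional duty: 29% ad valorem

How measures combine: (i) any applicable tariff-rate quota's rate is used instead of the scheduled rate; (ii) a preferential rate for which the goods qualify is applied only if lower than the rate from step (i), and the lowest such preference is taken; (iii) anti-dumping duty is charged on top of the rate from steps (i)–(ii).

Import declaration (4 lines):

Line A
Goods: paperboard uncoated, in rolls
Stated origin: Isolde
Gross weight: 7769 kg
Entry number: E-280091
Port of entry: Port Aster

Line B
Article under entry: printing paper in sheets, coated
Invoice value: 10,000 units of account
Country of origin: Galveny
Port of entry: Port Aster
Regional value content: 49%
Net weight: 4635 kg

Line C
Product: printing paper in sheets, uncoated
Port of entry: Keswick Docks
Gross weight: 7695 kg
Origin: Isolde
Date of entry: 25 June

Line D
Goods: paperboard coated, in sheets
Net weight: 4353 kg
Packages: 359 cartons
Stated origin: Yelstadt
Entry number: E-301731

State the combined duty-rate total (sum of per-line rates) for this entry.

57%

Line A: paperboard → 5-1; uncoated → 5-1-1; in rolls → 5-1-1-2. Scheduled 20%. No special measure applies. → 20%.
Line B: printing paper → 5-2; coated → 5-2-1; in sheets → 5-2-1-1. Scheduled 19%. Galveny agreement on 5-2-1-1: RVC < 55%; Galveny agreement on 5-2-1: RVC < 50%. → 19%.
Line C: printing paper → 5-2; uncoated → 5-2-2; in sheets → 5-2-2-2. Scheduled 4%. No special measure applies. → 4%.
Line D: paperboard → 5-1; coated → 5-1-2; in sheets → 5-1-2-2. Scheduled 14%. No special measure applies. → 14%.
Sum: 20% + 19% + 4% + 14% = 57%.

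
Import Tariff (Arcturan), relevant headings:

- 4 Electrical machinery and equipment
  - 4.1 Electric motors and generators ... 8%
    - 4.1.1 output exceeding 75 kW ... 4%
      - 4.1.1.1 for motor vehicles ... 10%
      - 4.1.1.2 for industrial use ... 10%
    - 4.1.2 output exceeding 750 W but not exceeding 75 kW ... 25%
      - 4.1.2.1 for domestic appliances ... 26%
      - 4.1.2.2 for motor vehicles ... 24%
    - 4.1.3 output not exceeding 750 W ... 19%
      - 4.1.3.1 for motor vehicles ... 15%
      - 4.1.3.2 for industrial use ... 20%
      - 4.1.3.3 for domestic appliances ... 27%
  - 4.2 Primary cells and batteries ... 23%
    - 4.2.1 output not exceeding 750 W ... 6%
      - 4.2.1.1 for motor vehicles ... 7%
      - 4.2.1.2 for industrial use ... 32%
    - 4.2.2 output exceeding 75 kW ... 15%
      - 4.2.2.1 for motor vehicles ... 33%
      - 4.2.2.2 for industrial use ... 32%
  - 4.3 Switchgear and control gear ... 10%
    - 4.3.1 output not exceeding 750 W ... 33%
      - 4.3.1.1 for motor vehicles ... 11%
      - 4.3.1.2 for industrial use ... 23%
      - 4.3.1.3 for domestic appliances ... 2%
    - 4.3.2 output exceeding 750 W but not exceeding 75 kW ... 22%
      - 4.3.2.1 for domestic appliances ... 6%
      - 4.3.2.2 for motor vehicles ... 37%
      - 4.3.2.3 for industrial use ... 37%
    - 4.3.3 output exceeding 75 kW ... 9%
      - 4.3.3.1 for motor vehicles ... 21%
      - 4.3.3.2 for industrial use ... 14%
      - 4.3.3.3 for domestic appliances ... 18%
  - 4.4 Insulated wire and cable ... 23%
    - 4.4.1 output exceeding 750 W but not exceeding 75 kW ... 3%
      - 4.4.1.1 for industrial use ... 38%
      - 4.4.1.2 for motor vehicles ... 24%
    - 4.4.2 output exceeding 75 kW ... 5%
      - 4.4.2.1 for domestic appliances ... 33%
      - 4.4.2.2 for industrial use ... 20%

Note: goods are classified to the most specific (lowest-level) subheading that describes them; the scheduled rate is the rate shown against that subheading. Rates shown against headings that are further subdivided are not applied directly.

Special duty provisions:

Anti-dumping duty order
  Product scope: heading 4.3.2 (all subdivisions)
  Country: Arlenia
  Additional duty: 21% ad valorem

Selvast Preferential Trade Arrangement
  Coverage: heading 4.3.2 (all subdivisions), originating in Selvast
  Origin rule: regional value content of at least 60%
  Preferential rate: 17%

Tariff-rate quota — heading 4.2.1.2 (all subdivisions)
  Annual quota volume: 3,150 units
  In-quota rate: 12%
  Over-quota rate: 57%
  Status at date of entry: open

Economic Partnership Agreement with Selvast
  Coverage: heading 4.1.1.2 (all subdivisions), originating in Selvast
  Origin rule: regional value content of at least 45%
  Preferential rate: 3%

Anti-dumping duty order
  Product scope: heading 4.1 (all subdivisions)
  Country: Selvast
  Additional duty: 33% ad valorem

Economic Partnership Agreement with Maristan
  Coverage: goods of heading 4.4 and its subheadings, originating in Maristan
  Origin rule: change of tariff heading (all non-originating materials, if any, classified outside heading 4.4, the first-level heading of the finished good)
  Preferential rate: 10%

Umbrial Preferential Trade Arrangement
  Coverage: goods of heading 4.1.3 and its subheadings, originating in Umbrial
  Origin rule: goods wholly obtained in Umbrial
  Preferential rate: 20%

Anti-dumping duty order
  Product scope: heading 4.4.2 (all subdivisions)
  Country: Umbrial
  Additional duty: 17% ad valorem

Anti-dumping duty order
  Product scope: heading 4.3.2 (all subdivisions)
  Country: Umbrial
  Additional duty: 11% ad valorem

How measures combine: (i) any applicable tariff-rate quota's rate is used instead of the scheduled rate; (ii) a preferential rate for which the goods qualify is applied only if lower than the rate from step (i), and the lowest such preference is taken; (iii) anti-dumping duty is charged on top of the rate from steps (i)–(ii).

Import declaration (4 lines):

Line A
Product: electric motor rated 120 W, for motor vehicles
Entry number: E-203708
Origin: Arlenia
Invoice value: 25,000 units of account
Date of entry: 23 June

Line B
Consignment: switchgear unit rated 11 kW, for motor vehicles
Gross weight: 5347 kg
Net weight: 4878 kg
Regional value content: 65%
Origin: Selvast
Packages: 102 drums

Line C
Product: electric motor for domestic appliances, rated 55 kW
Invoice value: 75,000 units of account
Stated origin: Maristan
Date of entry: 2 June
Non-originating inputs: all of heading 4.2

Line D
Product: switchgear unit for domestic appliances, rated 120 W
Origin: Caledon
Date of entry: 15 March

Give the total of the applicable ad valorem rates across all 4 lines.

Line A: electric motor → 4.1; rated 120 W → 4.1.3; for motor vehicles → 4.1.3.1. Scheduled 15%. No special measure applies. → 15%.
Line B: switchgear unit → 4.3; rated 11 kW → 4.3.2; for motor vehicles → 4.3.2.2. Scheduled 37%. Selvast agreement on 4.3.2: RVC ≥ 60% → 17% available; Selvast agreement on 4.1.1.2: 4.3.2.2 not covered; preferential 17%. → 17%.
Line C: electric motor → 4.1; rated 55 kW → 4.1.2; for domestic appliances → 4.1.2.1. Scheduled 26%. Maristan agreement on 4.4: 4.1.2.1 not covered. → 26%.
Line D: switchgear unit → 4.3; rated 120 W → 4.3.1; for domestic appliances → 4.3.1.3. Scheduled 2%. No special measure applies. → 2%.
Sum: 15% + 17% + 26% + 2% = 60%.

60%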